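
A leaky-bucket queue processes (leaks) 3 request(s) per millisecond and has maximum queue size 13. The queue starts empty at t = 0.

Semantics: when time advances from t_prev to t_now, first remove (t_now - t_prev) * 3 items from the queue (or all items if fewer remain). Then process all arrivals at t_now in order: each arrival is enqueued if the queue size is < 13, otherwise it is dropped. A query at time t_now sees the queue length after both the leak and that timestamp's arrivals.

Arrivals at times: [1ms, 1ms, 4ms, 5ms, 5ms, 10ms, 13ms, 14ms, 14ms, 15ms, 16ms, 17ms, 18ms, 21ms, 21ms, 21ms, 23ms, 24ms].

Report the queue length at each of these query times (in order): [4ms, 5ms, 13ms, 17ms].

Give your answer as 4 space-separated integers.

Answer: 1 2 1 1

Derivation:
Queue lengths at query times:
  query t=4ms: backlog = 1
  query t=5ms: backlog = 2
  query t=13ms: backlog = 1
  query t=17ms: backlog = 1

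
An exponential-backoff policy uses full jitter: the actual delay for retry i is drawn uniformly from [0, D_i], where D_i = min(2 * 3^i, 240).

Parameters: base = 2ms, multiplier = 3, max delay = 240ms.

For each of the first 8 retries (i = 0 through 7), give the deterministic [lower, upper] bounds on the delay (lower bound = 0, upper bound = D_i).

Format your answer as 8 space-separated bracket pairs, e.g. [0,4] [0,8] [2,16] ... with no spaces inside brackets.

Computing bounds per retry:
  i=0: D_i=min(2*3^0,240)=2, bounds=[0,2]
  i=1: D_i=min(2*3^1,240)=6, bounds=[0,6]
  i=2: D_i=min(2*3^2,240)=18, bounds=[0,18]
  i=3: D_i=min(2*3^3,240)=54, bounds=[0,54]
  i=4: D_i=min(2*3^4,240)=162, bounds=[0,162]
  i=5: D_i=min(2*3^5,240)=240, bounds=[0,240]
  i=6: D_i=min(2*3^6,240)=240, bounds=[0,240]
  i=7: D_i=min(2*3^7,240)=240, bounds=[0,240]

Answer: [0,2] [0,6] [0,18] [0,54] [0,162] [0,240] [0,240] [0,240]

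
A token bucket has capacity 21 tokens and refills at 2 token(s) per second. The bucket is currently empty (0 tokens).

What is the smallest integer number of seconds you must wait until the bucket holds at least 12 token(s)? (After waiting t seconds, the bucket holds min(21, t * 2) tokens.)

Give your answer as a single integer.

Answer: 6

Derivation:
Need t * 2 >= 12, so t >= 12/2.
Smallest integer t = ceil(12/2) = 6.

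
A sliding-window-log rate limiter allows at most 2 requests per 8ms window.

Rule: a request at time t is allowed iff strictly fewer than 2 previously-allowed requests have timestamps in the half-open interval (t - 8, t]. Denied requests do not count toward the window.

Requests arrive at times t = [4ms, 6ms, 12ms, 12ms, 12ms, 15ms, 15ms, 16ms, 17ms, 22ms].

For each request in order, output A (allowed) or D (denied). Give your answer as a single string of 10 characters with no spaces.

Answer: AAADDADDDA

Derivation:
Tracking allowed requests in the window:
  req#1 t=4ms: ALLOW
  req#2 t=6ms: ALLOW
  req#3 t=12ms: ALLOW
  req#4 t=12ms: DENY
  req#5 t=12ms: DENY
  req#6 t=15ms: ALLOW
  req#7 t=15ms: DENY
  req#8 t=16ms: DENY
  req#9 t=17ms: DENY
  req#10 t=22ms: ALLOW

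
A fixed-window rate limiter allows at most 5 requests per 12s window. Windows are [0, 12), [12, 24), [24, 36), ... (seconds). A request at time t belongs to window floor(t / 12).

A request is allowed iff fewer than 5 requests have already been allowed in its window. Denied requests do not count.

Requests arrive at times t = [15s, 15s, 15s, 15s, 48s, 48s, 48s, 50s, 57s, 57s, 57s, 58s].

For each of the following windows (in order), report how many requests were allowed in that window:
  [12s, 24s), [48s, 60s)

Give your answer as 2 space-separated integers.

Processing requests:
  req#1 t=15s (window 1): ALLOW
  req#2 t=15s (window 1): ALLOW
  req#3 t=15s (window 1): ALLOW
  req#4 t=15s (window 1): ALLOW
  req#5 t=48s (window 4): ALLOW
  req#6 t=48s (window 4): ALLOW
  req#7 t=48s (window 4): ALLOW
  req#8 t=50s (window 4): ALLOW
  req#9 t=57s (window 4): ALLOW
  req#10 t=57s (window 4): DENY
  req#11 t=57s (window 4): DENY
  req#12 t=58s (window 4): DENY

Allowed counts by window: 4 5

Answer: 4 5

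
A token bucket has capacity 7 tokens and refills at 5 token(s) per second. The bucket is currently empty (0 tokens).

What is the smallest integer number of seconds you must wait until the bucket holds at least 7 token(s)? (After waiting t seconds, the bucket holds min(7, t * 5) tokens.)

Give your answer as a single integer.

Need t * 5 >= 7, so t >= 7/5.
Smallest integer t = ceil(7/5) = 2.

Answer: 2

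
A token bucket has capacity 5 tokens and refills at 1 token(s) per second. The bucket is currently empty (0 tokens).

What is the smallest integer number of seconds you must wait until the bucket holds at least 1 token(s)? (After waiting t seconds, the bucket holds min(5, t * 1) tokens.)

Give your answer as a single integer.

Answer: 1

Derivation:
Need t * 1 >= 1, so t >= 1/1.
Smallest integer t = ceil(1/1) = 1.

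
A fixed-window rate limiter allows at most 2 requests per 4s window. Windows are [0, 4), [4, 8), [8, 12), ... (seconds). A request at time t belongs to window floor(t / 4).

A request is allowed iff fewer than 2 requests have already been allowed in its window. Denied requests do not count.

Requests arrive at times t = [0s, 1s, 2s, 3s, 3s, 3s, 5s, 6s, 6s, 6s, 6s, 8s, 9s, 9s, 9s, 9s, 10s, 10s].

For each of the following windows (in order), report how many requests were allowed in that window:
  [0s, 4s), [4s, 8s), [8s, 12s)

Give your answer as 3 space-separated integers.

Processing requests:
  req#1 t=0s (window 0): ALLOW
  req#2 t=1s (window 0): ALLOW
  req#3 t=2s (window 0): DENY
  req#4 t=3s (window 0): DENY
  req#5 t=3s (window 0): DENY
  req#6 t=3s (window 0): DENY
  req#7 t=5s (window 1): ALLOW
  req#8 t=6s (window 1): ALLOW
  req#9 t=6s (window 1): DENY
  req#10 t=6s (window 1): DENY
  req#11 t=6s (window 1): DENY
  req#12 t=8s (window 2): ALLOW
  req#13 t=9s (window 2): ALLOW
  req#14 t=9s (window 2): DENY
  req#15 t=9s (window 2): DENY
  req#16 t=9s (window 2): DENY
  req#17 t=10s (window 2): DENY
  req#18 t=10s (window 2): DENY

Allowed counts by window: 2 2 2

Answer: 2 2 2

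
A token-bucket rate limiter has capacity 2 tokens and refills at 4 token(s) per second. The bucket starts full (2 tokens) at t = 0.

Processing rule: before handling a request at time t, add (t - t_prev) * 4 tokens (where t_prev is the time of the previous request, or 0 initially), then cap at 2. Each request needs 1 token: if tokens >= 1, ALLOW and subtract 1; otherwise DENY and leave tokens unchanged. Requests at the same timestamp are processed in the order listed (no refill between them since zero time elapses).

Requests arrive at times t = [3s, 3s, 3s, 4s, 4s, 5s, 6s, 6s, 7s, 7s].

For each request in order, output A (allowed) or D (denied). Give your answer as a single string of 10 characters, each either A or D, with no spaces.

Simulating step by step:
  req#1 t=3s: ALLOW
  req#2 t=3s: ALLOW
  req#3 t=3s: DENY
  req#4 t=4s: ALLOW
  req#5 t=4s: ALLOW
  req#6 t=5s: ALLOW
  req#7 t=6s: ALLOW
  req#8 t=6s: ALLOW
  req#9 t=7s: ALLOW
  req#10 t=7s: ALLOW

Answer: AADAAAAAAA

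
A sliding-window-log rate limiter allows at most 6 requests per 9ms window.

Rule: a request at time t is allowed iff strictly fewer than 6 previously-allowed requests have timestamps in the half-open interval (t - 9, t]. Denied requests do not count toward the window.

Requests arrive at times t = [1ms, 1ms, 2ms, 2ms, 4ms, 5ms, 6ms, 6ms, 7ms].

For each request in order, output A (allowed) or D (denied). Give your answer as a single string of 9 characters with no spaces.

Tracking allowed requests in the window:
  req#1 t=1ms: ALLOW
  req#2 t=1ms: ALLOW
  req#3 t=2ms: ALLOW
  req#4 t=2ms: ALLOW
  req#5 t=4ms: ALLOW
  req#6 t=5ms: ALLOW
  req#7 t=6ms: DENY
  req#8 t=6ms: DENY
  req#9 t=7ms: DENY

Answer: AAAAAADDD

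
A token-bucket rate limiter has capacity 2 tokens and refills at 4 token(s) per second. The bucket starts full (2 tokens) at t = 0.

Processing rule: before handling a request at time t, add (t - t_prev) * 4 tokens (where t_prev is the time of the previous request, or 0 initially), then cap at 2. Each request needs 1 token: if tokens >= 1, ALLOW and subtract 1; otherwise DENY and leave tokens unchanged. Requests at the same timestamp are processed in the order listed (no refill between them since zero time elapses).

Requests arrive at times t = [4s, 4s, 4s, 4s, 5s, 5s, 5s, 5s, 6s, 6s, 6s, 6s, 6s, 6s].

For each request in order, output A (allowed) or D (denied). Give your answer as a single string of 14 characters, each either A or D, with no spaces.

Answer: AADDAADDAADDDD

Derivation:
Simulating step by step:
  req#1 t=4s: ALLOW
  req#2 t=4s: ALLOW
  req#3 t=4s: DENY
  req#4 t=4s: DENY
  req#5 t=5s: ALLOW
  req#6 t=5s: ALLOW
  req#7 t=5s: DENY
  req#8 t=5s: DENY
  req#9 t=6s: ALLOW
  req#10 t=6s: ALLOW
  req#11 t=6s: DENY
  req#12 t=6s: DENY
  req#13 t=6s: DENY
  req#14 t=6s: DENY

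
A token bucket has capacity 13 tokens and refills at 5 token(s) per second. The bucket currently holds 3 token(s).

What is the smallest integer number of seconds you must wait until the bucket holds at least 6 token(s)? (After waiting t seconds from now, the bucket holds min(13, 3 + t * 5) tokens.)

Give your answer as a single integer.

Answer: 1

Derivation:
Need 3 + t * 5 >= 6, so t >= 3/5.
Smallest integer t = ceil(3/5) = 1.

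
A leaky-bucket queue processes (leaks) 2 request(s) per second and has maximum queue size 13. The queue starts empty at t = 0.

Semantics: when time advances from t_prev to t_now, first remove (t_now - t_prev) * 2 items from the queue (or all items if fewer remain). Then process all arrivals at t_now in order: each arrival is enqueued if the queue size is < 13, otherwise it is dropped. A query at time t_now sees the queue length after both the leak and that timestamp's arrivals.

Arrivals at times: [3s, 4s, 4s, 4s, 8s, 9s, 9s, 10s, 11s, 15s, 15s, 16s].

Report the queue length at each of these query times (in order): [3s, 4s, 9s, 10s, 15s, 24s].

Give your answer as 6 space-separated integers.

Answer: 1 3 2 1 2 0

Derivation:
Queue lengths at query times:
  query t=3s: backlog = 1
  query t=4s: backlog = 3
  query t=9s: backlog = 2
  query t=10s: backlog = 1
  query t=15s: backlog = 2
  query t=24s: backlog = 0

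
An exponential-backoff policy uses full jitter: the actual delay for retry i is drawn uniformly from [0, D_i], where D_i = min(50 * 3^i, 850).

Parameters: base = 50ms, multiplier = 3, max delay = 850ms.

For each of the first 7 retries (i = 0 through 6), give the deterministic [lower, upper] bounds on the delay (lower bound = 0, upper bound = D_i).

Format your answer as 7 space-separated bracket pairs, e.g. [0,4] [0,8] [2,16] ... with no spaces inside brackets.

Computing bounds per retry:
  i=0: D_i=min(50*3^0,850)=50, bounds=[0,50]
  i=1: D_i=min(50*3^1,850)=150, bounds=[0,150]
  i=2: D_i=min(50*3^2,850)=450, bounds=[0,450]
  i=3: D_i=min(50*3^3,850)=850, bounds=[0,850]
  i=4: D_i=min(50*3^4,850)=850, bounds=[0,850]
  i=5: D_i=min(50*3^5,850)=850, bounds=[0,850]
  i=6: D_i=min(50*3^6,850)=850, bounds=[0,850]

Answer: [0,50] [0,150] [0,450] [0,850] [0,850] [0,850] [0,850]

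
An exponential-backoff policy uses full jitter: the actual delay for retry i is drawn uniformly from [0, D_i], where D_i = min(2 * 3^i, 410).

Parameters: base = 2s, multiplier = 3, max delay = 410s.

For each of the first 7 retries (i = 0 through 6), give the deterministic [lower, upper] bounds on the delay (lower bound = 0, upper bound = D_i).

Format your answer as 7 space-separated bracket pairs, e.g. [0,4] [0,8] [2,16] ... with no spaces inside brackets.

Computing bounds per retry:
  i=0: D_i=min(2*3^0,410)=2, bounds=[0,2]
  i=1: D_i=min(2*3^1,410)=6, bounds=[0,6]
  i=2: D_i=min(2*3^2,410)=18, bounds=[0,18]
  i=3: D_i=min(2*3^3,410)=54, bounds=[0,54]
  i=4: D_i=min(2*3^4,410)=162, bounds=[0,162]
  i=5: D_i=min(2*3^5,410)=410, bounds=[0,410]
  i=6: D_i=min(2*3^6,410)=410, bounds=[0,410]

Answer: [0,2] [0,6] [0,18] [0,54] [0,162] [0,410] [0,410]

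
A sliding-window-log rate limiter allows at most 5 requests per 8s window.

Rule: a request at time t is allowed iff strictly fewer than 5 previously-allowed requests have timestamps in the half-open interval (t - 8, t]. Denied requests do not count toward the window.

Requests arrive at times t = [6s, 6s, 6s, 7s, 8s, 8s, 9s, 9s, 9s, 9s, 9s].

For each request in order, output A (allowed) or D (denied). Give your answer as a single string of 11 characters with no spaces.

Tracking allowed requests in the window:
  req#1 t=6s: ALLOW
  req#2 t=6s: ALLOW
  req#3 t=6s: ALLOW
  req#4 t=7s: ALLOW
  req#5 t=8s: ALLOW
  req#6 t=8s: DENY
  req#7 t=9s: DENY
  req#8 t=9s: DENY
  req#9 t=9s: DENY
  req#10 t=9s: DENY
  req#11 t=9s: DENY

Answer: AAAAADDDDDD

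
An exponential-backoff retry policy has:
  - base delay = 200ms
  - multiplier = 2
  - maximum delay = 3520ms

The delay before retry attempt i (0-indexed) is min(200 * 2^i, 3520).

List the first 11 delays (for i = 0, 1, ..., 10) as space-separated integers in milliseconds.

Computing each delay:
  i=0: min(200*2^0, 3520) = 200
  i=1: min(200*2^1, 3520) = 400
  i=2: min(200*2^2, 3520) = 800
  i=3: min(200*2^3, 3520) = 1600
  i=4: min(200*2^4, 3520) = 3200
  i=5: min(200*2^5, 3520) = 3520
  i=6: min(200*2^6, 3520) = 3520
  i=7: min(200*2^7, 3520) = 3520
  i=8: min(200*2^8, 3520) = 3520
  i=9: min(200*2^9, 3520) = 3520
  i=10: min(200*2^10, 3520) = 3520

Answer: 200 400 800 1600 3200 3520 3520 3520 3520 3520 3520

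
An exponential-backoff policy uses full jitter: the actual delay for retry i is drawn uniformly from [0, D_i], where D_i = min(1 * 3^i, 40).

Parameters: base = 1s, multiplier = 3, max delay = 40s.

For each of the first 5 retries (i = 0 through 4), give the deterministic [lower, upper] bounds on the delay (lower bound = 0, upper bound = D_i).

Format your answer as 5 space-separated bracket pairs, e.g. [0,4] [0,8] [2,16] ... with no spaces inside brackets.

Answer: [0,1] [0,3] [0,9] [0,27] [0,40]

Derivation:
Computing bounds per retry:
  i=0: D_i=min(1*3^0,40)=1, bounds=[0,1]
  i=1: D_i=min(1*3^1,40)=3, bounds=[0,3]
  i=2: D_i=min(1*3^2,40)=9, bounds=[0,9]
  i=3: D_i=min(1*3^3,40)=27, bounds=[0,27]
  i=4: D_i=min(1*3^4,40)=40, bounds=[0,40]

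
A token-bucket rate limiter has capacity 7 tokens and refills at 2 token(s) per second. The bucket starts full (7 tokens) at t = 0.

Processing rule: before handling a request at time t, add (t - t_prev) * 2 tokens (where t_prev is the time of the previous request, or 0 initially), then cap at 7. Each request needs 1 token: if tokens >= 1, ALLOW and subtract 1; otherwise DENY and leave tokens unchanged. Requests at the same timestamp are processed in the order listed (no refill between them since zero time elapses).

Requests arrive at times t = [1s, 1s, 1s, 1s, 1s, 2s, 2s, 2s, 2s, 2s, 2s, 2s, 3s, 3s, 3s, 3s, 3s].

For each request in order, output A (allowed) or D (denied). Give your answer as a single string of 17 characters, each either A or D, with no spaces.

Answer: AAAAAAAAADDDAADDD

Derivation:
Simulating step by step:
  req#1 t=1s: ALLOW
  req#2 t=1s: ALLOW
  req#3 t=1s: ALLOW
  req#4 t=1s: ALLOW
  req#5 t=1s: ALLOW
  req#6 t=2s: ALLOW
  req#7 t=2s: ALLOW
  req#8 t=2s: ALLOW
  req#9 t=2s: ALLOW
  req#10 t=2s: DENY
  req#11 t=2s: DENY
  req#12 t=2s: DENY
  req#13 t=3s: ALLOW
  req#14 t=3s: ALLOW
  req#15 t=3s: DENY
  req#16 t=3s: DENY
  req#17 t=3s: DENY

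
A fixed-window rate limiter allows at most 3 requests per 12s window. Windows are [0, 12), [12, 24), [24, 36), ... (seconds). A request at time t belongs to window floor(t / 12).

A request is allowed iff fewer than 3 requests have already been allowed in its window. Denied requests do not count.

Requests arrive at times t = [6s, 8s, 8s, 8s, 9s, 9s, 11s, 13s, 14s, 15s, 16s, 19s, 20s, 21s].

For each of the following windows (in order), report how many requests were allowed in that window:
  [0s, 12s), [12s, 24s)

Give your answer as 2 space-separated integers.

Processing requests:
  req#1 t=6s (window 0): ALLOW
  req#2 t=8s (window 0): ALLOW
  req#3 t=8s (window 0): ALLOW
  req#4 t=8s (window 0): DENY
  req#5 t=9s (window 0): DENY
  req#6 t=9s (window 0): DENY
  req#7 t=11s (window 0): DENY
  req#8 t=13s (window 1): ALLOW
  req#9 t=14s (window 1): ALLOW
  req#10 t=15s (window 1): ALLOW
  req#11 t=16s (window 1): DENY
  req#12 t=19s (window 1): DENY
  req#13 t=20s (window 1): DENY
  req#14 t=21s (window 1): DENY

Allowed counts by window: 3 3

Answer: 3 3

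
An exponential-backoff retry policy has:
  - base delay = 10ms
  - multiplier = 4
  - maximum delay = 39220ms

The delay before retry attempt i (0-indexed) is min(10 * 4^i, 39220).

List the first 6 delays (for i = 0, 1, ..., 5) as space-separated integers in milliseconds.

Answer: 10 40 160 640 2560 10240

Derivation:
Computing each delay:
  i=0: min(10*4^0, 39220) = 10
  i=1: min(10*4^1, 39220) = 40
  i=2: min(10*4^2, 39220) = 160
  i=3: min(10*4^3, 39220) = 640
  i=4: min(10*4^4, 39220) = 2560
  i=5: min(10*4^5, 39220) = 10240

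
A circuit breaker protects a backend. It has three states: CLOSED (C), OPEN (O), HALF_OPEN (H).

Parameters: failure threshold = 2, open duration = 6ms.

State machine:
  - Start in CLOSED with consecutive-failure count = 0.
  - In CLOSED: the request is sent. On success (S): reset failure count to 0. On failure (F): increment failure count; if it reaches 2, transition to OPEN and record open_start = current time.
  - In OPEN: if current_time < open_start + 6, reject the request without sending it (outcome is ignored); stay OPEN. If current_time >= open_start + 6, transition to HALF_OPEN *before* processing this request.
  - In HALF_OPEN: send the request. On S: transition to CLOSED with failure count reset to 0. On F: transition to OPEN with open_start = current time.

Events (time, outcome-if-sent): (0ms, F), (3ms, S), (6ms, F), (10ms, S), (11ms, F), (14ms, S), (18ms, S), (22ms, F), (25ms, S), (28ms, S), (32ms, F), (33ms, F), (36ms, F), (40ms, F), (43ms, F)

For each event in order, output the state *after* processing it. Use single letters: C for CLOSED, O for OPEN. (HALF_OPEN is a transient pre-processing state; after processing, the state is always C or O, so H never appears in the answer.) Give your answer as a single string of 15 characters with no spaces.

Answer: CCCCCCCCCCCOOOO

Derivation:
State after each event:
  event#1 t=0ms outcome=F: state=CLOSED
  event#2 t=3ms outcome=S: state=CLOSED
  event#3 t=6ms outcome=F: state=CLOSED
  event#4 t=10ms outcome=S: state=CLOSED
  event#5 t=11ms outcome=F: state=CLOSED
  event#6 t=14ms outcome=S: state=CLOSED
  event#7 t=18ms outcome=S: state=CLOSED
  event#8 t=22ms outcome=F: state=CLOSED
  event#9 t=25ms outcome=S: state=CLOSED
  event#10 t=28ms outcome=S: state=CLOSED
  event#11 t=32ms outcome=F: state=CLOSED
  event#12 t=33ms outcome=F: state=OPEN
  event#13 t=36ms outcome=F: state=OPEN
  event#14 t=40ms outcome=F: state=OPEN
  event#15 t=43ms outcome=F: state=OPEN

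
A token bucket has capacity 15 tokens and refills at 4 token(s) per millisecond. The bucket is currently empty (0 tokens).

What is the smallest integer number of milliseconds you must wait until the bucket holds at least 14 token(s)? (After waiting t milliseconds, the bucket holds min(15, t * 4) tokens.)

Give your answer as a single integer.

Need t * 4 >= 14, so t >= 14/4.
Smallest integer t = ceil(14/4) = 4.

Answer: 4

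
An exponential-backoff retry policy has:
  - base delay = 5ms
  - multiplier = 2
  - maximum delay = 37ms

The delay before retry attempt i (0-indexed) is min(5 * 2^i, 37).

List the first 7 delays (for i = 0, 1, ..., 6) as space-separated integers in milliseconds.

Answer: 5 10 20 37 37 37 37

Derivation:
Computing each delay:
  i=0: min(5*2^0, 37) = 5
  i=1: min(5*2^1, 37) = 10
  i=2: min(5*2^2, 37) = 20
  i=3: min(5*2^3, 37) = 37
  i=4: min(5*2^4, 37) = 37
  i=5: min(5*2^5, 37) = 37
  i=6: min(5*2^6, 37) = 37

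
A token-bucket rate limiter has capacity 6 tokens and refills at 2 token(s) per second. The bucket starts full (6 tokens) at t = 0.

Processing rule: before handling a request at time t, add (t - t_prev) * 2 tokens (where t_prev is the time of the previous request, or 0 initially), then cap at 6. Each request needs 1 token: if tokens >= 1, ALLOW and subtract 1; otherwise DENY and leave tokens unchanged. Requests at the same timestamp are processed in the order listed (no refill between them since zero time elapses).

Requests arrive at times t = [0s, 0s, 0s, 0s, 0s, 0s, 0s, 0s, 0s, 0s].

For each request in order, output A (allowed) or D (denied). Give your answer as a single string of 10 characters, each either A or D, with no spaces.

Simulating step by step:
  req#1 t=0s: ALLOW
  req#2 t=0s: ALLOW
  req#3 t=0s: ALLOW
  req#4 t=0s: ALLOW
  req#5 t=0s: ALLOW
  req#6 t=0s: ALLOW
  req#7 t=0s: DENY
  req#8 t=0s: DENY
  req#9 t=0s: DENY
  req#10 t=0s: DENY

Answer: AAAAAADDDD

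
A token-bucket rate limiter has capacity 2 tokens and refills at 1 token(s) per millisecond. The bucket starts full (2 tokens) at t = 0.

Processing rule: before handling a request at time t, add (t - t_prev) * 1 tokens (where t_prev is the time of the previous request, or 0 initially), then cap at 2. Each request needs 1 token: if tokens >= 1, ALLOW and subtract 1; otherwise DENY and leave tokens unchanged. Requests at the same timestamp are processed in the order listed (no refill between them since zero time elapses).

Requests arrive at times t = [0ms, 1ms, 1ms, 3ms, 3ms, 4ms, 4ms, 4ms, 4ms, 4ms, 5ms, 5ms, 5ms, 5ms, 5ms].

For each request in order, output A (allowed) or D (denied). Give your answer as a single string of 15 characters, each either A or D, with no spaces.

Answer: AAAAAADDDDADDDD

Derivation:
Simulating step by step:
  req#1 t=0ms: ALLOW
  req#2 t=1ms: ALLOW
  req#3 t=1ms: ALLOW
  req#4 t=3ms: ALLOW
  req#5 t=3ms: ALLOW
  req#6 t=4ms: ALLOW
  req#7 t=4ms: DENY
  req#8 t=4ms: DENY
  req#9 t=4ms: DENY
  req#10 t=4ms: DENY
  req#11 t=5ms: ALLOW
  req#12 t=5ms: DENY
  req#13 t=5ms: DENY
  req#14 t=5ms: DENY
  req#15 t=5ms: DENY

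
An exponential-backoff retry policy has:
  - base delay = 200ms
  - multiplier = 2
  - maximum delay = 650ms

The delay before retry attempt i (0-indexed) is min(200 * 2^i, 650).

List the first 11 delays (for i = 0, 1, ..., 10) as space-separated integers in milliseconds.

Computing each delay:
  i=0: min(200*2^0, 650) = 200
  i=1: min(200*2^1, 650) = 400
  i=2: min(200*2^2, 650) = 650
  i=3: min(200*2^3, 650) = 650
  i=4: min(200*2^4, 650) = 650
  i=5: min(200*2^5, 650) = 650
  i=6: min(200*2^6, 650) = 650
  i=7: min(200*2^7, 650) = 650
  i=8: min(200*2^8, 650) = 650
  i=9: min(200*2^9, 650) = 650
  i=10: min(200*2^10, 650) = 650

Answer: 200 400 650 650 650 650 650 650 650 650 650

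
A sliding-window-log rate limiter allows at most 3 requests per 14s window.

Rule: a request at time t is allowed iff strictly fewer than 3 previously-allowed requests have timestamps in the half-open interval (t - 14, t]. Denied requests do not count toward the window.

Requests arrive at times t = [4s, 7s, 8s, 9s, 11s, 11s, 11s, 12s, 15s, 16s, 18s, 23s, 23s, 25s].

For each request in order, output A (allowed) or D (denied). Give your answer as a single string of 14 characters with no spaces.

Answer: AAADDDDDDDAAAD

Derivation:
Tracking allowed requests in the window:
  req#1 t=4s: ALLOW
  req#2 t=7s: ALLOW
  req#3 t=8s: ALLOW
  req#4 t=9s: DENY
  req#5 t=11s: DENY
  req#6 t=11s: DENY
  req#7 t=11s: DENY
  req#8 t=12s: DENY
  req#9 t=15s: DENY
  req#10 t=16s: DENY
  req#11 t=18s: ALLOW
  req#12 t=23s: ALLOW
  req#13 t=23s: ALLOW
  req#14 t=25s: DENY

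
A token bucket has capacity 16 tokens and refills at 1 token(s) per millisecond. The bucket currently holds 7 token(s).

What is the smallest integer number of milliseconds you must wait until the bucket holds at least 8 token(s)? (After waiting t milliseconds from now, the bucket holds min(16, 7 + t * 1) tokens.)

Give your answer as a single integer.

Need 7 + t * 1 >= 8, so t >= 1/1.
Smallest integer t = ceil(1/1) = 1.

Answer: 1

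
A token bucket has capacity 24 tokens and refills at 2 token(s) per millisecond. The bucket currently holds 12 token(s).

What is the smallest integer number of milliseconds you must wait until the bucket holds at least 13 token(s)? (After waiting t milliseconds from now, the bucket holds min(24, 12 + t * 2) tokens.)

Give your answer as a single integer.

Answer: 1

Derivation:
Need 12 + t * 2 >= 13, so t >= 1/2.
Smallest integer t = ceil(1/2) = 1.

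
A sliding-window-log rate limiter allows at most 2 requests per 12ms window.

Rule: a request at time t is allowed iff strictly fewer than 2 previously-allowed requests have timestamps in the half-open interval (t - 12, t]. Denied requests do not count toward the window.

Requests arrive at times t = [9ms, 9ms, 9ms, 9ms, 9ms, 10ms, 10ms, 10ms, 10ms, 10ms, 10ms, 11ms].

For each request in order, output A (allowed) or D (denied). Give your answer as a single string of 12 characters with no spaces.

Answer: AADDDDDDDDDD

Derivation:
Tracking allowed requests in the window:
  req#1 t=9ms: ALLOW
  req#2 t=9ms: ALLOW
  req#3 t=9ms: DENY
  req#4 t=9ms: DENY
  req#5 t=9ms: DENY
  req#6 t=10ms: DENY
  req#7 t=10ms: DENY
  req#8 t=10ms: DENY
  req#9 t=10ms: DENY
  req#10 t=10ms: DENY
  req#11 t=10ms: DENY
  req#12 t=11ms: DENY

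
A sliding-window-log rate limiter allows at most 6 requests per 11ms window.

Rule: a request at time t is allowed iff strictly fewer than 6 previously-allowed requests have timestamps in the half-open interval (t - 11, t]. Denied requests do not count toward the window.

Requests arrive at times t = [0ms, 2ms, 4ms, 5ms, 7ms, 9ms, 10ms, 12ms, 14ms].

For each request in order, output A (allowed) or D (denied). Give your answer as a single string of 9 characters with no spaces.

Tracking allowed requests in the window:
  req#1 t=0ms: ALLOW
  req#2 t=2ms: ALLOW
  req#3 t=4ms: ALLOW
  req#4 t=5ms: ALLOW
  req#5 t=7ms: ALLOW
  req#6 t=9ms: ALLOW
  req#7 t=10ms: DENY
  req#8 t=12ms: ALLOW
  req#9 t=14ms: ALLOW

Answer: AAAAAADAA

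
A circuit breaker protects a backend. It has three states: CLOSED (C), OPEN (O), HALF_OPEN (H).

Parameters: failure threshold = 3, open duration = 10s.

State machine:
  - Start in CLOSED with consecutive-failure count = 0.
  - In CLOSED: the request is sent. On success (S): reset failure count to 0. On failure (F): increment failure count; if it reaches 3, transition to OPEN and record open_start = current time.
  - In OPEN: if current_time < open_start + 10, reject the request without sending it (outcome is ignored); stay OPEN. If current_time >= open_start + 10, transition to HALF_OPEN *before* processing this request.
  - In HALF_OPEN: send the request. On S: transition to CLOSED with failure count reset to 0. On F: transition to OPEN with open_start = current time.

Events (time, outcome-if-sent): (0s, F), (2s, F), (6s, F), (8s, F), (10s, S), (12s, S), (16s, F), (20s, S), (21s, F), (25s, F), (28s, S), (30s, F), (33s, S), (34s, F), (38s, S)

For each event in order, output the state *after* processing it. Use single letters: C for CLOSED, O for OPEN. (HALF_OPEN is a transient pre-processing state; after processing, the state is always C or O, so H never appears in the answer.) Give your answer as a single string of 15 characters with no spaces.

State after each event:
  event#1 t=0s outcome=F: state=CLOSED
  event#2 t=2s outcome=F: state=CLOSED
  event#3 t=6s outcome=F: state=OPEN
  event#4 t=8s outcome=F: state=OPEN
  event#5 t=10s outcome=S: state=OPEN
  event#6 t=12s outcome=S: state=OPEN
  event#7 t=16s outcome=F: state=OPEN
  event#8 t=20s outcome=S: state=OPEN
  event#9 t=21s outcome=F: state=OPEN
  event#10 t=25s outcome=F: state=OPEN
  event#11 t=28s outcome=S: state=CLOSED
  event#12 t=30s outcome=F: state=CLOSED
  event#13 t=33s outcome=S: state=CLOSED
  event#14 t=34s outcome=F: state=CLOSED
  event#15 t=38s outcome=S: state=CLOSED

Answer: CCOOOOOOOOCCCCC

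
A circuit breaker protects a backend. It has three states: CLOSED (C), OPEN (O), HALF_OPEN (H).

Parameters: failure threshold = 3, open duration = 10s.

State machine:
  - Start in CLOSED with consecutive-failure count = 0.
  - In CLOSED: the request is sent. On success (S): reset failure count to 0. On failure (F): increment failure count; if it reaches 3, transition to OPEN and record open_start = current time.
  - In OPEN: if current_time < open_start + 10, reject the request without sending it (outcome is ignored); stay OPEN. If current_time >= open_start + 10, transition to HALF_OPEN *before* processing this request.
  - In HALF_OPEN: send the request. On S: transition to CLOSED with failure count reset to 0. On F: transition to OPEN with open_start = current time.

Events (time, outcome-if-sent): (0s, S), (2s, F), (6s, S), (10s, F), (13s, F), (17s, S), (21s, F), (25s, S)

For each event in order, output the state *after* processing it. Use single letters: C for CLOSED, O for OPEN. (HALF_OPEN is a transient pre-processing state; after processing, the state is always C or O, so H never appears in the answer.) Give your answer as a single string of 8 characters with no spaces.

Answer: CCCCCCCC

Derivation:
State after each event:
  event#1 t=0s outcome=S: state=CLOSED
  event#2 t=2s outcome=F: state=CLOSED
  event#3 t=6s outcome=S: state=CLOSED
  event#4 t=10s outcome=F: state=CLOSED
  event#5 t=13s outcome=F: state=CLOSED
  event#6 t=17s outcome=S: state=CLOSED
  event#7 t=21s outcome=F: state=CLOSED
  event#8 t=25s outcome=S: state=CLOSED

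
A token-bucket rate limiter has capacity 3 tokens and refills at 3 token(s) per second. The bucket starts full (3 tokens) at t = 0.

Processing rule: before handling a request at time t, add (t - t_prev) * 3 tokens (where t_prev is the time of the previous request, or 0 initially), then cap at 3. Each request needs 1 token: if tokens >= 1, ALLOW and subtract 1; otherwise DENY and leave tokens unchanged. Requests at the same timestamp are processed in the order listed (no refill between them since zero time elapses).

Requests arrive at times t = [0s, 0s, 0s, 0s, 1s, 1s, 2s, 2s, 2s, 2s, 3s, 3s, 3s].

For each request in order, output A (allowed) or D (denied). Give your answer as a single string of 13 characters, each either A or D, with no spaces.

Simulating step by step:
  req#1 t=0s: ALLOW
  req#2 t=0s: ALLOW
  req#3 t=0s: ALLOW
  req#4 t=0s: DENY
  req#5 t=1s: ALLOW
  req#6 t=1s: ALLOW
  req#7 t=2s: ALLOW
  req#8 t=2s: ALLOW
  req#9 t=2s: ALLOW
  req#10 t=2s: DENY
  req#11 t=3s: ALLOW
  req#12 t=3s: ALLOW
  req#13 t=3s: ALLOW

Answer: AAADAAAAADAAA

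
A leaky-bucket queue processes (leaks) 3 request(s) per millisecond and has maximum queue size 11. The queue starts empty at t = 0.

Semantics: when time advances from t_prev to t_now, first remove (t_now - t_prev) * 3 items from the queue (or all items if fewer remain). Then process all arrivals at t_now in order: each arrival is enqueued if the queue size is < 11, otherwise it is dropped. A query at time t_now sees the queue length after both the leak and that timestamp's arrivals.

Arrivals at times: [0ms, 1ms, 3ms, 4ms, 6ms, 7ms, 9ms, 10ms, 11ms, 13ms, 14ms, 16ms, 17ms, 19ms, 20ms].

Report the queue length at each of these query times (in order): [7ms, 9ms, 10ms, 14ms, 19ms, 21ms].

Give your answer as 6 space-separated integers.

Queue lengths at query times:
  query t=7ms: backlog = 1
  query t=9ms: backlog = 1
  query t=10ms: backlog = 1
  query t=14ms: backlog = 1
  query t=19ms: backlog = 1
  query t=21ms: backlog = 0

Answer: 1 1 1 1 1 0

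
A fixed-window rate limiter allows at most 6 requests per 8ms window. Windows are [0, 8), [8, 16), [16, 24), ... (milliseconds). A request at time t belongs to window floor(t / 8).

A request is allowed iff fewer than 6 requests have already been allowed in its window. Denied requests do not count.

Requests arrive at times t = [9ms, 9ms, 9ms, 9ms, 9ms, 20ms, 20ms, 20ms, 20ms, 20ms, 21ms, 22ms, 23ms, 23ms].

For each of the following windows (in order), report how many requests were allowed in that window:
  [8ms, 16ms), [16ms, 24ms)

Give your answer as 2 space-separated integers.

Processing requests:
  req#1 t=9ms (window 1): ALLOW
  req#2 t=9ms (window 1): ALLOW
  req#3 t=9ms (window 1): ALLOW
  req#4 t=9ms (window 1): ALLOW
  req#5 t=9ms (window 1): ALLOW
  req#6 t=20ms (window 2): ALLOW
  req#7 t=20ms (window 2): ALLOW
  req#8 t=20ms (window 2): ALLOW
  req#9 t=20ms (window 2): ALLOW
  req#10 t=20ms (window 2): ALLOW
  req#11 t=21ms (window 2): ALLOW
  req#12 t=22ms (window 2): DENY
  req#13 t=23ms (window 2): DENY
  req#14 t=23ms (window 2): DENY

Allowed counts by window: 5 6

Answer: 5 6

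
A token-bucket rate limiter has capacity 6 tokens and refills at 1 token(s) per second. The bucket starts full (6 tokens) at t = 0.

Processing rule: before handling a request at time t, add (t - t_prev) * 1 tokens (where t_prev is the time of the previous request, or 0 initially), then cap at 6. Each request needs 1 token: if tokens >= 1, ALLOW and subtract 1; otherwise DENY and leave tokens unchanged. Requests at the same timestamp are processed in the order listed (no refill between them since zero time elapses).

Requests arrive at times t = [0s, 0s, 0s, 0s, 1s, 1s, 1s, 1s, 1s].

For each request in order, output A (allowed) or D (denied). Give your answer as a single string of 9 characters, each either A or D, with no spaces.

Simulating step by step:
  req#1 t=0s: ALLOW
  req#2 t=0s: ALLOW
  req#3 t=0s: ALLOW
  req#4 t=0s: ALLOW
  req#5 t=1s: ALLOW
  req#6 t=1s: ALLOW
  req#7 t=1s: ALLOW
  req#8 t=1s: DENY
  req#9 t=1s: DENY

Answer: AAAAAAADD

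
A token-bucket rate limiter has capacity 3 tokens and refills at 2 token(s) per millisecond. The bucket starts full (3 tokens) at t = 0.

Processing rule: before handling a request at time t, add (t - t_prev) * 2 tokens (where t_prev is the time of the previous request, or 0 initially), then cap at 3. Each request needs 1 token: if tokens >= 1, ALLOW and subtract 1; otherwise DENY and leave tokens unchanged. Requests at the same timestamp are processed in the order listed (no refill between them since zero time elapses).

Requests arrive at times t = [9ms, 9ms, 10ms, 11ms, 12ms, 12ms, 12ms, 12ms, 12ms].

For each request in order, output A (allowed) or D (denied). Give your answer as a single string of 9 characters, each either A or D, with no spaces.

Simulating step by step:
  req#1 t=9ms: ALLOW
  req#2 t=9ms: ALLOW
  req#3 t=10ms: ALLOW
  req#4 t=11ms: ALLOW
  req#5 t=12ms: ALLOW
  req#6 t=12ms: ALLOW
  req#7 t=12ms: ALLOW
  req#8 t=12ms: DENY
  req#9 t=12ms: DENY

Answer: AAAAAAADD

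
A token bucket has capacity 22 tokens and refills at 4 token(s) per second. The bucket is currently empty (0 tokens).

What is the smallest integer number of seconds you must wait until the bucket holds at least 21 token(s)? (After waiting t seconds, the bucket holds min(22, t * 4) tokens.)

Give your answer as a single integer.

Need t * 4 >= 21, so t >= 21/4.
Smallest integer t = ceil(21/4) = 6.

Answer: 6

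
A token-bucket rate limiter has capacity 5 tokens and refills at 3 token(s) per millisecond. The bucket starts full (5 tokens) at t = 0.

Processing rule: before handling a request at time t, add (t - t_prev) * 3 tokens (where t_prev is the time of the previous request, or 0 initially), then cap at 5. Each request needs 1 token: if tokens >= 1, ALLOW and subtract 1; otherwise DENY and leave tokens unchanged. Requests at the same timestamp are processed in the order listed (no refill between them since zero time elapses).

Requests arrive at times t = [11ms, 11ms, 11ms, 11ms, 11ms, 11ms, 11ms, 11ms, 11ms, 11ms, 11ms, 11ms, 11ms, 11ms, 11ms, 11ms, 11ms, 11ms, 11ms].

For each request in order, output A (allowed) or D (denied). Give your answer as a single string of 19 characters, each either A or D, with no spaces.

Simulating step by step:
  req#1 t=11ms: ALLOW
  req#2 t=11ms: ALLOW
  req#3 t=11ms: ALLOW
  req#4 t=11ms: ALLOW
  req#5 t=11ms: ALLOW
  req#6 t=11ms: DENY
  req#7 t=11ms: DENY
  req#8 t=11ms: DENY
  req#9 t=11ms: DENY
  req#10 t=11ms: DENY
  req#11 t=11ms: DENY
  req#12 t=11ms: DENY
  req#13 t=11ms: DENY
  req#14 t=11ms: DENY
  req#15 t=11ms: DENY
  req#16 t=11ms: DENY
  req#17 t=11ms: DENY
  req#18 t=11ms: DENY
  req#19 t=11ms: DENY

Answer: AAAAADDDDDDDDDDDDDD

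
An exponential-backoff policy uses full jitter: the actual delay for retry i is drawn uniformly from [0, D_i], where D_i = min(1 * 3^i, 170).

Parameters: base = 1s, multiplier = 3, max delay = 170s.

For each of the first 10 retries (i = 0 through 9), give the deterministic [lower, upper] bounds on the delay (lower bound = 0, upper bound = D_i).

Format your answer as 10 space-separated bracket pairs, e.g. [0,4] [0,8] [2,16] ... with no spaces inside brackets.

Computing bounds per retry:
  i=0: D_i=min(1*3^0,170)=1, bounds=[0,1]
  i=1: D_i=min(1*3^1,170)=3, bounds=[0,3]
  i=2: D_i=min(1*3^2,170)=9, bounds=[0,9]
  i=3: D_i=min(1*3^3,170)=27, bounds=[0,27]
  i=4: D_i=min(1*3^4,170)=81, bounds=[0,81]
  i=5: D_i=min(1*3^5,170)=170, bounds=[0,170]
  i=6: D_i=min(1*3^6,170)=170, bounds=[0,170]
  i=7: D_i=min(1*3^7,170)=170, bounds=[0,170]
  i=8: D_i=min(1*3^8,170)=170, bounds=[0,170]
  i=9: D_i=min(1*3^9,170)=170, bounds=[0,170]

Answer: [0,1] [0,3] [0,9] [0,27] [0,81] [0,170] [0,170] [0,170] [0,170] [0,170]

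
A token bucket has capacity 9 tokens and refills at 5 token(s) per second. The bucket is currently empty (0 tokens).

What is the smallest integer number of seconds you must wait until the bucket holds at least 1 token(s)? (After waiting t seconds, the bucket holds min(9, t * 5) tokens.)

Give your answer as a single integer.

Answer: 1

Derivation:
Need t * 5 >= 1, so t >= 1/5.
Smallest integer t = ceil(1/5) = 1.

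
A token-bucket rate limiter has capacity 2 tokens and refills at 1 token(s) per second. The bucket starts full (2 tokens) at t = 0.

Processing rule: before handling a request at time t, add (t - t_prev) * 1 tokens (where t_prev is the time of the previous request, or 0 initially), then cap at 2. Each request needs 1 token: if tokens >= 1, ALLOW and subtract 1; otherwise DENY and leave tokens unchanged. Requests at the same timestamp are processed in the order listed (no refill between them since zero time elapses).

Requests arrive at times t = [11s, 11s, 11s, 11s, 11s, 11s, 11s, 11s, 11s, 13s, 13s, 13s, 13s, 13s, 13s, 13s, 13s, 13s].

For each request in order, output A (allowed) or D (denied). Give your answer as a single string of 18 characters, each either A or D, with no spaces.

Simulating step by step:
  req#1 t=11s: ALLOW
  req#2 t=11s: ALLOW
  req#3 t=11s: DENY
  req#4 t=11s: DENY
  req#5 t=11s: DENY
  req#6 t=11s: DENY
  req#7 t=11s: DENY
  req#8 t=11s: DENY
  req#9 t=11s: DENY
  req#10 t=13s: ALLOW
  req#11 t=13s: ALLOW
  req#12 t=13s: DENY
  req#13 t=13s: DENY
  req#14 t=13s: DENY
  req#15 t=13s: DENY
  req#16 t=13s: DENY
  req#17 t=13s: DENY
  req#18 t=13s: DENY

Answer: AADDDDDDDAADDDDDDD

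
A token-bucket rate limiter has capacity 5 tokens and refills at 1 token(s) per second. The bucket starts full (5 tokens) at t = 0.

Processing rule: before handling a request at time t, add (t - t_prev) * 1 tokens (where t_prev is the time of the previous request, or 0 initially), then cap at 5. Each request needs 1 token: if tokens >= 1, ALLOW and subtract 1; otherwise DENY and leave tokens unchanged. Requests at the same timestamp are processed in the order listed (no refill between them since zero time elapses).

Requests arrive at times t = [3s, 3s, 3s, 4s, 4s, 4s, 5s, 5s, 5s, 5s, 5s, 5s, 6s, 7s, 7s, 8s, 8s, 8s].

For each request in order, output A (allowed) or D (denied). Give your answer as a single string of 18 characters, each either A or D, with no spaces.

Simulating step by step:
  req#1 t=3s: ALLOW
  req#2 t=3s: ALLOW
  req#3 t=3s: ALLOW
  req#4 t=4s: ALLOW
  req#5 t=4s: ALLOW
  req#6 t=4s: ALLOW
  req#7 t=5s: ALLOW
  req#8 t=5s: DENY
  req#9 t=5s: DENY
  req#10 t=5s: DENY
  req#11 t=5s: DENY
  req#12 t=5s: DENY
  req#13 t=6s: ALLOW
  req#14 t=7s: ALLOW
  req#15 t=7s: DENY
  req#16 t=8s: ALLOW
  req#17 t=8s: DENY
  req#18 t=8s: DENY

Answer: AAAAAAADDDDDAADADD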